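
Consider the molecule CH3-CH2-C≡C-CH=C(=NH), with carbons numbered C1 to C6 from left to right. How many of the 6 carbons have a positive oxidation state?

Tallying each carbon's bonds:
C1: 1C, 3H → 0 − 3 = -3
C2: 2C, 2H → 0 − 2 = -2
C3: 4C → 0 = 0
C4: 4C → 0 = 0
C5: 3C, 1H → 0 − 1 = -1
C6: 2C, 2N → 0 + 2 = +2
1 carbon (C6) meets the condition.

1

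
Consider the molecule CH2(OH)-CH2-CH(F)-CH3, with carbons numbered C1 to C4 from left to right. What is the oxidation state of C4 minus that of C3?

C4: 1C, 3H → 0 − 3 = -3
C3: 2C, 1H, 1F → 0 − 1 + 1 = 0
Difference: -3 − (0) = -3.

-3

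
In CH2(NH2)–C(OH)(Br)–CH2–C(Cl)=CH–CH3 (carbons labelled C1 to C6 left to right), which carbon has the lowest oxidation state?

C6

Tallying each carbon's bonds:
C1: 1C, 2H, 1N → 0 − 2 + 1 = -1
C2: 2C, 1O, 1Br → 0 + 1 + 1 = +2
C3: 2C, 2H → 0 − 2 = -2
C4: 3C, 1Cl → 0 + 1 = +1
C5: 3C, 1H → 0 − 1 = -1
C6: 1C, 3H → 0 − 3 = -3
The most reduced carbon is C6 at -3.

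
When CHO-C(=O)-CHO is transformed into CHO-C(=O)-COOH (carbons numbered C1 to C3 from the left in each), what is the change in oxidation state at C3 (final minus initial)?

Before: C3 has 1 bond to C, 1 bond to H, 2 bonds to O → oxidation state +1.
After: C3 has 1 bond to C, 3 bonds to O → oxidation state +3.
Δ = +3 − (+1) = +2, so this is an oxidation at C3.

+2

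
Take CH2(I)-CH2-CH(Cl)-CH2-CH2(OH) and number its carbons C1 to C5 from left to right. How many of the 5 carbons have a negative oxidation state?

4

Tallying each carbon's bonds:
C1: 1C, 2H, 1I → 0 − 2 + 1 = -1
C2: 2C, 2H → 0 − 2 = -2
C3: 2C, 1H, 1Cl → 0 − 1 + 1 = 0
C4: 2C, 2H → 0 − 2 = -2
C5: 1C, 2H, 1O → 0 − 2 + 1 = -1
4 carbons (C1, C2, C4, C5) meet the condition.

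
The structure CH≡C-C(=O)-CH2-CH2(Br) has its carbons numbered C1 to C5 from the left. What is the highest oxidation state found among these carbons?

+2

Count +1 for every bond to an atom more electronegative than carbon and −1 for every bond to one less electronegative; C–C bonds are 0. Tallying each carbon:
C1: 3C, 1H → 0 − 1 = -1
C2: 4C → 0 = 0
C3: 2C, 2O → 0 + 2 = +2
C4: 2C, 2H → 0 − 2 = -2
C5: 1C, 2H, 1Br → 0 − 2 + 1 = -1
The highest value is +2.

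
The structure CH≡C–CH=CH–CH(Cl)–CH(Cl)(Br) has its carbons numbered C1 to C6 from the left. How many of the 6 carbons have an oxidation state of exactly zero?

Tallying each carbon's bonds:
C1: 3C, 1H → 0 − 1 = -1
C2: 4C → 0 = 0
C3: 3C, 1H → 0 − 1 = -1
C4: 3C, 1H → 0 − 1 = -1
C5: 2C, 1H, 1Cl → 0 − 1 + 1 = 0
C6: 1C, 1H, 1Cl, 1Br → 0 − 1 + 1 + 1 = +1
2 carbons (C2, C5) meet the condition.

2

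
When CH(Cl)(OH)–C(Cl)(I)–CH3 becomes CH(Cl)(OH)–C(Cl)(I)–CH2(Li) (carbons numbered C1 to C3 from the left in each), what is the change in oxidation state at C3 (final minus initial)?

0

Before: C3 has 1 bond to C, 3 bonds to H → oxidation state -3.
After: C3 has 1 bond to C, 2 bonds to H, 1 bond to Li → oxidation state -3.
Δ = -3 − (-3) = 0, so no net redox change at C3.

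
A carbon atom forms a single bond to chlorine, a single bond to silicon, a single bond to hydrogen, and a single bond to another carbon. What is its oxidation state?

-1

The carbon has one bond to C (0), one bond to H (-1), one bond to Si (-1), one bond to Cl (+1).
Oxidation state = 0 − 1 − 1 + 1 = -1.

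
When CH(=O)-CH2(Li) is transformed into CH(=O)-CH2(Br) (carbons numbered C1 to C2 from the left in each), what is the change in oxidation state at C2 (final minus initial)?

Before: C2 has 1 bond to C, 2 bonds to H, 1 bond to Li → oxidation state -3.
After: C2 has 1 bond to C, 2 bonds to H, 1 bond to Br → oxidation state -1.
Δ = -1 − (-3) = +2, so this is an oxidation at C2.

+2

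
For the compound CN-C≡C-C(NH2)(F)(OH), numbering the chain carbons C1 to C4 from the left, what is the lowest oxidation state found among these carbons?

0

Tallying each carbon's bonds:
C1: 1C, 3N → 0 + 3 = +3
C2: 4C → 0 = 0
C3: 4C → 0 = 0
C4: 1C, 1O, 1N, 1F → 0 + 1 + 1 + 1 = +3
The lowest value is 0.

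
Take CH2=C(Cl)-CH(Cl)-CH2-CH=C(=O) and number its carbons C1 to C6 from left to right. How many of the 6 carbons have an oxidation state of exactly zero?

1

Count +1 for every bond to an atom more electronegative than carbon and −1 for every bond to one less electronegative; C–C bonds are 0. Tallying each carbon:
C1: 2C, 2H → 0 − 2 = -2
C2: 3C, 1Cl → 0 + 1 = +1
C3: 2C, 1H, 1Cl → 0 − 1 + 1 = 0
C4: 2C, 2H → 0 − 2 = -2
C5: 3C, 1H → 0 − 1 = -1
C6: 2C, 2O → 0 + 2 = +2
1 carbon (C3) meets the condition.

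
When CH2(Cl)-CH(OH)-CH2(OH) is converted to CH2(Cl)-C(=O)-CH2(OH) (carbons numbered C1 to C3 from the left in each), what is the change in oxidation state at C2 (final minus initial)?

Before: C2 has 2 bonds to C, 1 bond to H, 1 bond to O → oxidation state 0.
After: C2 has 2 bonds to C, 2 bonds to O → oxidation state +2.
Δ = +2 − (0) = +2, so this is an oxidation at C2.

+2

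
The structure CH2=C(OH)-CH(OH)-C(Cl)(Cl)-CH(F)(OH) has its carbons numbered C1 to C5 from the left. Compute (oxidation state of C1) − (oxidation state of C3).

C1: 2C, 2H → 0 − 2 = -2
C3: 2C, 1H, 1O → 0 − 1 + 1 = 0
Difference: -2 − (0) = -2.

-2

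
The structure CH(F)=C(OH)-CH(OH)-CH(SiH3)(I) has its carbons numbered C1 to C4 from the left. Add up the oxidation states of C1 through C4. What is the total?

0

Tallying each carbon's bonds:
C1: 2C, 1H, 1F → 0 − 1 + 1 = 0
C2: 3C, 1O → 0 + 1 = +1
C3: 2C, 1H, 1O → 0 − 1 + 1 = 0
C4: 1C, 1H, 1I, 1Si → 0 − 1 + 1 − 1 = -1
Sum = 0 + 1 + 0 − 1 = 0.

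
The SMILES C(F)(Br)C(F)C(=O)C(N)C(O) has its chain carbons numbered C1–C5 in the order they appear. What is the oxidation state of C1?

+1

Count +1 for every bond to an atom more electronegative than carbon and −1 for every bond to one less electronegative; C–C bonds are 0.
C1 has one bond to C (0), one bond to F (+1), one bond to Br (+1), one bond to H (-1).
Oxidation state = 0 + 1 + 1 − 1 = +1.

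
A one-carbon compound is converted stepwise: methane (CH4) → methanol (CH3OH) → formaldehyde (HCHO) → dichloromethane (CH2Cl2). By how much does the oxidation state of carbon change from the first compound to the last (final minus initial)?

+4

Carbon oxidation states along the series — methane: -4, methanol: -2, formaldehyde: 0, dichloromethane: 0.
Net change = 0 − (-4) = +4.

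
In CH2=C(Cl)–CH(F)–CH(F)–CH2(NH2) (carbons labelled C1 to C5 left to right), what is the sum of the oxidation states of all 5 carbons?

Each bond to a more electronegative atom (O, N, halogen) counts +1, each bond to a less electronegative atom (H, metal, B, Si) counts −1, and each C–C bond counts 0. Tallying each carbon:
C1: 2C, 2H → 0 − 2 = -2
C2: 3C, 1Cl → 0 + 1 = +1
C3: 2C, 1H, 1F → 0 − 1 + 1 = 0
C4: 2C, 1H, 1F → 0 − 1 + 1 = 0
C5: 1C, 2H, 1N → 0 − 2 + 1 = -1
Sum = -2 + 1 + 0 + 0 − 1 = -2.

-2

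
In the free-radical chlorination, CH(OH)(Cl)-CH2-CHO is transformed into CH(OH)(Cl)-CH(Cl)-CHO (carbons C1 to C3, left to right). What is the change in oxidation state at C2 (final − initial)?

Before: C2 has 2 bonds to C, 2 bonds to H → oxidation state -2.
After: C2 has 2 bonds to C, 1 bond to H, 1 bond to Cl → oxidation state 0.
Δ = 0 − (-2) = +2, so this is an oxidation at C2.

+2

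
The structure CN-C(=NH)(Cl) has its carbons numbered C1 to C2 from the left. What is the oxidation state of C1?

Assign +1 per bond to O/N/halogen, −1 per bond to H or an electropositive element, and 0 per bond to carbon.
C1 has one bond to C (0), a triple bond to N (3×+1 = +3).
Oxidation state = 0 + 3 = +3.

+3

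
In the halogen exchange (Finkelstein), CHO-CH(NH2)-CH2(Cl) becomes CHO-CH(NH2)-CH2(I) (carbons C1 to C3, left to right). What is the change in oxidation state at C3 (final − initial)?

Before: C3 has 1 bond to C, 2 bonds to H, 1 bond to Cl → oxidation state -1.
After: C3 has 1 bond to C, 2 bonds to H, 1 bond to I → oxidation state -1.
Δ = -1 − (-1) = 0, so no net redox change at C3.

0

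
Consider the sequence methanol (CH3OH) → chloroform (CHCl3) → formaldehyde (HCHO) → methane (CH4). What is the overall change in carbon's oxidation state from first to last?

-2

Carbon oxidation states along the series — methanol: -2, chloroform: +2, formaldehyde: 0, methane: -4.
Net change = -4 − (-2) = -2.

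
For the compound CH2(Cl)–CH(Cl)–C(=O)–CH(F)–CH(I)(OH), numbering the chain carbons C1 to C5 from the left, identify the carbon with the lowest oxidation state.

C1

Tallying each carbon's bonds:
C1: 1C, 2H, 1Cl → 0 − 2 + 1 = -1
C2: 2C, 1H, 1Cl → 0 − 1 + 1 = 0
C3: 2C, 2O → 0 + 2 = +2
C4: 2C, 1H, 1F → 0 − 1 + 1 = 0
C5: 1C, 1H, 1O, 1I → 0 − 1 + 1 + 1 = +1
The most reduced carbon is C1 at -1.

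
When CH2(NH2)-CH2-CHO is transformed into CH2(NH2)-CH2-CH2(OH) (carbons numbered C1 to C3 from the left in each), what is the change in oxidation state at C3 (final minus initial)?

-2

Before: C3 has 1 bond to C, 1 bond to H, 2 bonds to O → oxidation state +1.
After: C3 has 1 bond to C, 2 bonds to H, 1 bond to O → oxidation state -1.
Δ = -1 − (+1) = -2, so this is a reduction at C3.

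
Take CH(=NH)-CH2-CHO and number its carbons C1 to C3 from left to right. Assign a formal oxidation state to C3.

Bonds to more-electronegative neighbours contribute +1 each, bonds to H or metals contribute −1 each, and C–C bonds contribute 0.
C3 has one bond to C (0), a double bond to O (2×+1 = +2), one bond to H (-1).
Oxidation state = 0 + 2 − 1 = +1.

+1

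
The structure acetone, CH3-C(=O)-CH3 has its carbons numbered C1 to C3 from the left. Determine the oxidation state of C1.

C1 has one bond to H (-1), one bond to H (-1), one bond to H (-1), one bond to C (0).
Oxidation state = -1 − 1 − 1 + 0 = -3.

-3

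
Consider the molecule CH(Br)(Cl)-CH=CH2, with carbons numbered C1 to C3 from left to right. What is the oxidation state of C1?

Assign +1 per bond to O/N/halogen, −1 per bond to H or an electropositive element, and 0 per bond to carbon.
C1 has one bond to C (0), one bond to Br (+1), one bond to H (-1), one bond to Cl (+1).
Oxidation state = 0 + 1 − 1 + 1 = +1.

+1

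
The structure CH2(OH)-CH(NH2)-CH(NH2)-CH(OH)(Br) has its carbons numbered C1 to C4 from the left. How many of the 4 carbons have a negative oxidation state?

1

Tallying each carbon's bonds:
C1: 1C, 2H, 1O → 0 − 2 + 1 = -1
C2: 2C, 1H, 1N → 0 − 1 + 1 = 0
C3: 2C, 1H, 1N → 0 − 1 + 1 = 0
C4: 1C, 1H, 1O, 1Br → 0 − 1 + 1 + 1 = +1
1 carbon (C1) meets the condition.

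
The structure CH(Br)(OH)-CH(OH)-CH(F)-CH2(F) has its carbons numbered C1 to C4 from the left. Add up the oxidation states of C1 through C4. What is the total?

Bonds to more-electronegative neighbours contribute +1 each, bonds to H or metals contribute −1 each, and C–C bonds contribute 0. Tallying each carbon:
C1: 1C, 1H, 1O, 1Br → 0 − 1 + 1 + 1 = +1
C2: 2C, 1H, 1O → 0 − 1 + 1 = 0
C3: 2C, 1H, 1F → 0 − 1 + 1 = 0
C4: 1C, 2H, 1F → 0 − 2 + 1 = -1
Sum = +1 + 0 + 0 − 1 = 0.

0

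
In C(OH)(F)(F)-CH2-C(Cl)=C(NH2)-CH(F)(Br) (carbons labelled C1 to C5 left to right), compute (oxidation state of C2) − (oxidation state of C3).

C2: 2C, 2H → 0 − 2 = -2
C3: 3C, 1Cl → 0 + 1 = +1
Difference: -2 − (+1) = -3.

-3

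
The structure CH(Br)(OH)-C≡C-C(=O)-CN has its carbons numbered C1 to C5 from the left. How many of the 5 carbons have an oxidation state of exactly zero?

2

Each bond to a more electronegative atom (O, N, halogen) counts +1, each bond to a less electronegative atom (H, metal, B, Si) counts −1, and each C–C bond counts 0. Tallying each carbon:
C1: 1C, 1H, 1O, 1Br → 0 − 1 + 1 + 1 = +1
C2: 4C → 0 = 0
C3: 4C → 0 = 0
C4: 2C, 2O → 0 + 2 = +2
C5: 1C, 3N → 0 + 3 = +3
2 carbons (C2, C3) meet the condition.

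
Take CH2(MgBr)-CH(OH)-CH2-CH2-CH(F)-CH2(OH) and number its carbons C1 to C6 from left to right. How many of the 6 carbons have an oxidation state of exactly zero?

2

Tallying each carbon's bonds:
C1: 1C, 2H, 1Mg → 0 − 2 − 1 = -3
C2: 2C, 1H, 1O → 0 − 1 + 1 = 0
C3: 2C, 2H → 0 − 2 = -2
C4: 2C, 2H → 0 − 2 = -2
C5: 2C, 1H, 1F → 0 − 1 + 1 = 0
C6: 1C, 2H, 1O → 0 − 2 + 1 = -1
2 carbons (C2, C5) meet the condition.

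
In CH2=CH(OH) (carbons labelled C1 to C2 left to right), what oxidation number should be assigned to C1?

Assign +1 per bond to O/N/halogen, −1 per bond to H or an electropositive element, and 0 per bond to carbon.
C1 has a double bond to C (2×0 = 0), one bond to H (-1), one bond to H (-1).
Oxidation state = 0 − 1 − 1 = -2.

-2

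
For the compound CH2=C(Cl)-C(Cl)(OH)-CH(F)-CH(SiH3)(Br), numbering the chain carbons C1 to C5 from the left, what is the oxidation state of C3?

+2

C3 has one bond to C (0), one bond to C (0), one bond to Cl (+1), one bond to O (+1).
Oxidation state = 0 + 0 + 1 + 1 = +2.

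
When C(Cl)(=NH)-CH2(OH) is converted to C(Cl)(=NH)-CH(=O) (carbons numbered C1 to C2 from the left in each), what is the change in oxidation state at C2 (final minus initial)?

+2

Before: C2 has 1 bond to C, 2 bonds to H, 1 bond to O → oxidation state -1.
After: C2 has 1 bond to C, 1 bond to H, 2 bonds to O → oxidation state +1.
Δ = +1 − (-1) = +2, so this is an oxidation at C2.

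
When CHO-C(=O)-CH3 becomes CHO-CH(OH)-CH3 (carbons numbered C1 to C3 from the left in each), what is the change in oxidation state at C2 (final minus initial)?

-2

Before: C2 has 2 bonds to C, 2 bonds to O → oxidation state +2.
After: C2 has 2 bonds to C, 1 bond to H, 1 bond to O → oxidation state 0.
Δ = 0 − (+2) = -2, so this is a reduction at C2.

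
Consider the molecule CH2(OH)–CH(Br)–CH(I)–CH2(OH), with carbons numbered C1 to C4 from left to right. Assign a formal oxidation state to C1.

-1

Count +1 for every bond to an atom more electronegative than carbon and −1 for every bond to one less electronegative; C–C bonds are 0.
C1 has one bond to C (0), one bond to O (+1), one bond to H (-1), one bond to H (-1).
Oxidation state = 0 + 1 − 1 − 1 = -1.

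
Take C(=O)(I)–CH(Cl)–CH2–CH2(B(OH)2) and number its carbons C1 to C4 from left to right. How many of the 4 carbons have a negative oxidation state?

Count +1 for every bond to an atom more electronegative than carbon and −1 for every bond to one less electronegative; C–C bonds are 0. Tallying each carbon:
C1: 1C, 2O, 1I → 0 + 2 + 1 = +3
C2: 2C, 1H, 1Cl → 0 − 1 + 1 = 0
C3: 2C, 2H → 0 − 2 = -2
C4: 1C, 2H, 1B → 0 − 2 − 1 = -3
2 carbons (C3, C4) meet the condition.

2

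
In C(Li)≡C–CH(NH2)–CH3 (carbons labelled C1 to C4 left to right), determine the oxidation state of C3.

Assign +1 per bond to O/N/halogen, −1 per bond to H or an electropositive element, and 0 per bond to carbon.
C3 has one bond to C (0), one bond to C (0), one bond to N (+1), one bond to H (-1).
Oxidation state = 0 + 0 + 1 − 1 = 0.

0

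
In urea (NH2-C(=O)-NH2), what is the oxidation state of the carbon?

+4

Each bond to a more electronegative atom (O, N, halogen) counts +1, each bond to a less electronegative atom (H, metal, B, Si) counts −1, and each C–C bond counts 0.
The carbon has one bond to N (+1), a double bond to O (2×+1 = +2), one bond to N (+1).
Oxidation state = +1 + 2 + 1 = +4.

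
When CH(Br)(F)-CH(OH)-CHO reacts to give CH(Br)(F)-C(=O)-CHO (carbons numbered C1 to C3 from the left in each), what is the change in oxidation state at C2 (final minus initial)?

+2

Before: C2 has 2 bonds to C, 1 bond to H, 1 bond to O → oxidation state 0.
After: C2 has 2 bonds to C, 2 bonds to O → oxidation state +2.
Δ = +2 − (0) = +2, so this is an oxidation at C2.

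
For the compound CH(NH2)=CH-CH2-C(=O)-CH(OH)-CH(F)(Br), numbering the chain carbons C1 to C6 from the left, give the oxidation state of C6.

Assign +1 per bond to O/N/halogen, −1 per bond to H or an electropositive element, and 0 per bond to carbon.
C6 has one bond to C (0), one bond to F (+1), one bond to Br (+1), one bond to H (-1).
Oxidation state = 0 + 1 + 1 − 1 = +1.

+1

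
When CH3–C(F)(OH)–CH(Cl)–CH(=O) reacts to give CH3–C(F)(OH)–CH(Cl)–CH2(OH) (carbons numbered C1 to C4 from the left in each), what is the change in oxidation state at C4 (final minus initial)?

-2

Before: C4 has 1 bond to C, 1 bond to H, 2 bonds to O → oxidation state +1.
After: C4 has 1 bond to C, 2 bonds to H, 1 bond to O → oxidation state -1.
Δ = -1 − (+1) = -2, so this is a reduction at C4.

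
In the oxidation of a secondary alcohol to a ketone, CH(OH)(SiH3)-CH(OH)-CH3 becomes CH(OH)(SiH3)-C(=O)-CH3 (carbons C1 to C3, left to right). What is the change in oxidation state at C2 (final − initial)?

+2

Before: C2 has 2 bonds to C, 1 bond to H, 1 bond to O → oxidation state 0.
After: C2 has 2 bonds to C, 2 bonds to O → oxidation state +2.
Δ = +2 − (0) = +2, so this is an oxidation at C2.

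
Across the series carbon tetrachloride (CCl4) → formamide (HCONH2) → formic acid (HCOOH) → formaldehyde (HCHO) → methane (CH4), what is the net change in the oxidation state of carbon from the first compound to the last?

-8

Carbon oxidation states along the series — carbon tetrachloride: +4, formamide: +2, formic acid: +2, formaldehyde: 0, methane: -4.
Net change = -4 − (+4) = -8.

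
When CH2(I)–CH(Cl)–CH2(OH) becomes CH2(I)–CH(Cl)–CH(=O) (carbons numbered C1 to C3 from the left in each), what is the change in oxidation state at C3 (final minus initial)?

+2

Before: C3 has 1 bond to C, 2 bonds to H, 1 bond to O → oxidation state -1.
After: C3 has 1 bond to C, 1 bond to H, 2 bonds to O → oxidation state +1.
Δ = +1 − (-1) = +2, so this is an oxidation at C3.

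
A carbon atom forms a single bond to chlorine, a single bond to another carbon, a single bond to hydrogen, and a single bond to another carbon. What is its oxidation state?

0

Assign +1 per bond to O/N/halogen, −1 per bond to H or an electropositive element, and 0 per bond to carbon.
The carbon has one bond to C (0), one bond to C (0), one bond to Cl (+1), one bond to H (-1).
Oxidation state = 0 + 0 + 1 − 1 = 0.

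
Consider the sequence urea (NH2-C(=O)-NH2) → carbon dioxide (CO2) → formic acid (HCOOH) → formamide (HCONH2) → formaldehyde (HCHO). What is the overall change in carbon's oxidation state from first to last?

-4

Carbon oxidation states along the series — urea: +4, carbon dioxide: +4, formic acid: +2, formamide: +2, formaldehyde: 0.
Net change = 0 − (+4) = -4.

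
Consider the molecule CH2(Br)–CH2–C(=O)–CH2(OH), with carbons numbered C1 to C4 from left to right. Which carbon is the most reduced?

Count +1 for every bond to an atom more electronegative than carbon and −1 for every bond to one less electronegative; C–C bonds are 0. Tallying each carbon:
C1: 1C, 2H, 1Br → 0 − 2 + 1 = -1
C2: 2C, 2H → 0 − 2 = -2
C3: 2C, 2O → 0 + 2 = +2
C4: 1C, 2H, 1O → 0 − 2 + 1 = -1
The most reduced carbon is C2 at -2.

C2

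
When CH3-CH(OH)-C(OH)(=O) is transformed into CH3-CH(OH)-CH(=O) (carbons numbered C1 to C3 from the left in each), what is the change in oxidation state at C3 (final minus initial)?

Before: C3 has 1 bond to C, 3 bonds to O → oxidation state +3.
After: C3 has 1 bond to C, 1 bond to H, 2 bonds to O → oxidation state +1.
Δ = +1 − (+3) = -2, so this is a reduction at C3.

-2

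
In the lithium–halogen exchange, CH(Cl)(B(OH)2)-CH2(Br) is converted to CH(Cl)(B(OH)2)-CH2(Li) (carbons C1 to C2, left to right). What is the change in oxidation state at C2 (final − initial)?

Before: C2 has 1 bond to C, 2 bonds to H, 1 bond to Br → oxidation state -1.
After: C2 has 1 bond to C, 2 bonds to H, 1 bond to Li → oxidation state -3.
Δ = -3 − (-1) = -2, so this is a reduction at C2.

-2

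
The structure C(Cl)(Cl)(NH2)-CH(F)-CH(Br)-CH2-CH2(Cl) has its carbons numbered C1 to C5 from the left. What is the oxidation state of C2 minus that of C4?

+2

C2: 2C, 1H, 1F → 0 − 1 + 1 = 0
C4: 2C, 2H → 0 − 2 = -2
Difference: 0 − (-2) = +2.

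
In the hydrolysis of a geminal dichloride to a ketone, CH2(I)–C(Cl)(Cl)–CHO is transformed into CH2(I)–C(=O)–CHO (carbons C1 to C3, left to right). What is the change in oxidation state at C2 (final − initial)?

Before: C2 has 2 bonds to C, 2 bonds to Cl → oxidation state +2.
After: C2 has 2 bonds to C, 2 bonds to O → oxidation state +2.
Δ = +2 − (+2) = 0, so no net redox change at C2.

0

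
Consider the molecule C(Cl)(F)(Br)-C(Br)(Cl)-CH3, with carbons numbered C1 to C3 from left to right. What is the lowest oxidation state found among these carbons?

Bonds to more-electronegative neighbours contribute +1 each, bonds to H or metals contribute −1 each, and C–C bonds contribute 0. Tallying each carbon:
C1: 1C, 1F, 1Cl, 1Br → 0 + 1 + 1 + 1 = +3
C2: 2C, 1Cl, 1Br → 0 + 1 + 1 = +2
C3: 1C, 3H → 0 − 3 = -3
The lowest value is -3.

-3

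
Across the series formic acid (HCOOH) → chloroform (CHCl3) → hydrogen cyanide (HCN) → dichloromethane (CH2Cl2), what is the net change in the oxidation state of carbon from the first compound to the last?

Carbon oxidation states along the series — formic acid: +2, chloroform: +2, hydrogen cyanide: +2, dichloromethane: 0.
Net change = 0 − (+2) = -2.

-2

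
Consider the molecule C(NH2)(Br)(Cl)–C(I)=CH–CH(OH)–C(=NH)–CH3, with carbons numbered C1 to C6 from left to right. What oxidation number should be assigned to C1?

Assign +1 per bond to O/N/halogen, −1 per bond to H or an electropositive element, and 0 per bond to carbon.
C1 has one bond to C (0), one bond to N (+1), one bond to Br (+1), one bond to Cl (+1).
Oxidation state = 0 + 1 + 1 + 1 = +3.

+3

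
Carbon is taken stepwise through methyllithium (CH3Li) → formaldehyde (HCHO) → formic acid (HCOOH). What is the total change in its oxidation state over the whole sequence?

Carbon oxidation states along the series — methyllithium: -4, formaldehyde: 0, formic acid: +2.
Net change = +2 − (-4) = +6.

+6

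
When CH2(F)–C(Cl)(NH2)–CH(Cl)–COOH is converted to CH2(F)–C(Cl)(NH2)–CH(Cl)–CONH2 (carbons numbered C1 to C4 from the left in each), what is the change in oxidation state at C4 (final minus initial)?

Before: C4 has 1 bond to C, 3 bonds to O → oxidation state +3.
After: C4 has 1 bond to C, 2 bonds to O, 1 bond to N → oxidation state +3.
Δ = +3 − (+3) = 0, so no net redox change at C4.

0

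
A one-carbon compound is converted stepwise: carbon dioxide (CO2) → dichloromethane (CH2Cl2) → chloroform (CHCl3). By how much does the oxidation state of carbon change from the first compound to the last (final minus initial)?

-2

Carbon oxidation states along the series — carbon dioxide: +4, dichloromethane: 0, chloroform: +2.
Net change = +2 − (+4) = -2.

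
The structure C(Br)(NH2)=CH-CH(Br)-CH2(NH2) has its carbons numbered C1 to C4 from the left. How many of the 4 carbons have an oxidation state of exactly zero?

Tallying each carbon's bonds:
C1: 2C, 1N, 1Br → 0 + 1 + 1 = +2
C2: 3C, 1H → 0 − 1 = -1
C3: 2C, 1H, 1Br → 0 − 1 + 1 = 0
C4: 1C, 2H, 1N → 0 − 2 + 1 = -1
1 carbon (C3) meets the condition.

1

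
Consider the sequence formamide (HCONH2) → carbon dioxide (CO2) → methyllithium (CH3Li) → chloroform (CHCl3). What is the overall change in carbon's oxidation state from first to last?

0

Carbon oxidation states along the series — formamide: +2, carbon dioxide: +4, methyllithium: -4, chloroform: +2.
Net change = +2 − (+2) = 0.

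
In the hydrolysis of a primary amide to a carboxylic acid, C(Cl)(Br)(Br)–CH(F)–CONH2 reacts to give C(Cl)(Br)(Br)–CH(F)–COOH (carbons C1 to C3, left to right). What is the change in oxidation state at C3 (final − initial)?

Before: C3 has 1 bond to C, 2 bonds to O, 1 bond to N → oxidation state +3.
After: C3 has 1 bond to C, 3 bonds to O → oxidation state +3.
Δ = +3 − (+3) = 0, so no net redox change at C3.

0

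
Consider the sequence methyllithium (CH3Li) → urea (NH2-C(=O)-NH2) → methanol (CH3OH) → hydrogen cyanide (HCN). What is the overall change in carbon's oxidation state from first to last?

+6

Carbon oxidation states along the series — methyllithium: -4, urea: +4, methanol: -2, hydrogen cyanide: +2.
Net change = +2 − (-4) = +6.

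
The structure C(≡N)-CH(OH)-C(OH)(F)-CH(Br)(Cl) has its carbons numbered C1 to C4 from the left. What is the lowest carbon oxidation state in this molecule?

0

Each bond to a more electronegative atom (O, N, halogen) counts +1, each bond to a less electronegative atom (H, metal, B, Si) counts −1, and each C–C bond counts 0. Tallying each carbon:
C1: 1C, 3N → 0 + 3 = +3
C2: 2C, 1H, 1O → 0 − 1 + 1 = 0
C3: 2C, 1O, 1F → 0 + 1 + 1 = +2
C4: 1C, 1H, 1Cl, 1Br → 0 − 1 + 1 + 1 = +1
The lowest value is 0.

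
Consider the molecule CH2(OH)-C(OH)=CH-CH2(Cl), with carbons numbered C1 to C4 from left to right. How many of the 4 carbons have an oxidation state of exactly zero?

0

Tallying each carbon's bonds:
C1: 1C, 2H, 1O → 0 − 2 + 1 = -1
C2: 3C, 1O → 0 + 1 = +1
C3: 3C, 1H → 0 − 1 = -1
C4: 1C, 2H, 1Cl → 0 − 2 + 1 = -1
0 carbons meet the condition.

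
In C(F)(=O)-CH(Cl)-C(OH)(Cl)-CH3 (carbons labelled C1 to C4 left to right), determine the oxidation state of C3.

Assign +1 per bond to O/N/halogen, −1 per bond to H or an electropositive element, and 0 per bond to carbon.
C3 has one bond to C (0), one bond to C (0), one bond to O (+1), one bond to Cl (+1).
Oxidation state = 0 + 0 + 1 + 1 = +2.

+2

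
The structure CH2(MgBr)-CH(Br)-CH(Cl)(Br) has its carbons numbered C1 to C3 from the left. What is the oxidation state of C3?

+1

C3 has one bond to C (0), one bond to Cl (+1), one bond to H (-1), one bond to Br (+1).
Oxidation state = 0 + 1 − 1 + 1 = +1.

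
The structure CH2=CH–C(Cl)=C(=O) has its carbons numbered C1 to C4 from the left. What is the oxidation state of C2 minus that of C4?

C2: 3C, 1H → 0 − 1 = -1
C4: 2C, 2O → 0 + 2 = +2
Difference: -1 − (+2) = -3.

-3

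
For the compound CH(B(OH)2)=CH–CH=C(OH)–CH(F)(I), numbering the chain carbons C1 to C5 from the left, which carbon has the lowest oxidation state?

Count +1 for every bond to an atom more electronegative than carbon and −1 for every bond to one less electronegative; C–C bonds are 0. Tallying each carbon:
C1: 2C, 1H, 1B → 0 − 1 − 1 = -2
C2: 3C, 1H → 0 − 1 = -1
C3: 3C, 1H → 0 − 1 = -1
C4: 3C, 1O → 0 + 1 = +1
C5: 1C, 1H, 1F, 1I → 0 − 1 + 1 + 1 = +1
The most reduced carbon is C1 at -2.

C1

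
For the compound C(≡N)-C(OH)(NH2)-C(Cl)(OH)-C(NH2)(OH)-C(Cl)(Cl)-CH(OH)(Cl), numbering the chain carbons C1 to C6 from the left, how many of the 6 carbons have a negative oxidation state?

Each bond to a more electronegative atom (O, N, halogen) counts +1, each bond to a less electronegative atom (H, metal, B, Si) counts −1, and each C–C bond counts 0. Tallying each carbon:
C1: 1C, 3N → 0 + 3 = +3
C2: 2C, 1O, 1N → 0 + 1 + 1 = +2
C3: 2C, 1O, 1Cl → 0 + 1 + 1 = +2
C4: 2C, 1O, 1N → 0 + 1 + 1 = +2
C5: 2C, 2Cl → 0 + 2 = +2
C6: 1C, 1H, 1O, 1Cl → 0 − 1 + 1 + 1 = +1
0 carbons meet the condition.

0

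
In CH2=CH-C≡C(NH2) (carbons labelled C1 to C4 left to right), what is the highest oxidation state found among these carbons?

Count +1 for every bond to an atom more electronegative than carbon and −1 for every bond to one less electronegative; C–C bonds are 0. Tallying each carbon:
C1: 2C, 2H → 0 − 2 = -2
C2: 3C, 1H → 0 − 1 = -1
C3: 4C → 0 = 0
C4: 3C, 1N → 0 + 1 = +1
The highest value is +1.

+1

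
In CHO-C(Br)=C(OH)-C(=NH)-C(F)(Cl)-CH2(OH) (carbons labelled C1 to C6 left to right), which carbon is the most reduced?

C6

Tallying each carbon's bonds:
C1: 1C, 1H, 2O → 0 − 1 + 2 = +1
C2: 3C, 1Br → 0 + 1 = +1
C3: 3C, 1O → 0 + 1 = +1
C4: 2C, 2N → 0 + 2 = +2
C5: 2C, 1F, 1Cl → 0 + 1 + 1 = +2
C6: 1C, 2H, 1O → 0 − 2 + 1 = -1
The most reduced carbon is C6 at -1.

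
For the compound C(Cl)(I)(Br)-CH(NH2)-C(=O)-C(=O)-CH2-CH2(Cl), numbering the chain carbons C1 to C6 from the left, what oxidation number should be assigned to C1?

Bonds to more-electronegative neighbours contribute +1 each, bonds to H or metals contribute −1 each, and C–C bonds contribute 0.
C1 has one bond to C (0), one bond to Cl (+1), one bond to I (+1), one bond to Br (+1).
Oxidation state = 0 + 1 + 1 + 1 = +3.

+3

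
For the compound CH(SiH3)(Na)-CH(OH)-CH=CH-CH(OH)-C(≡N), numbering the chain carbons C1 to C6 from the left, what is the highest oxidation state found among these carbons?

+3

Assign +1 per bond to O/N/halogen, −1 per bond to H or an electropositive element, and 0 per bond to carbon. Tallying each carbon:
C1: 1C, 1H, 1Na, 1Si → 0 − 1 − 1 − 1 = -3
C2: 2C, 1H, 1O → 0 − 1 + 1 = 0
C3: 3C, 1H → 0 − 1 = -1
C4: 3C, 1H → 0 − 1 = -1
C5: 2C, 1H, 1O → 0 − 1 + 1 = 0
C6: 1C, 3N → 0 + 3 = +3
The highest value is +3.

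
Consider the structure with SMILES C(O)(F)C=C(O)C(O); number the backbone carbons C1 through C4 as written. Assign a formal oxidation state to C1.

Bonds to more-electronegative neighbours contribute +1 each, bonds to H or metals contribute −1 each, and C–C bonds contribute 0.
C1 has one bond to C (0), one bond to O (+1), one bond to H (-1), one bond to F (+1).
Oxidation state = 0 + 1 − 1 + 1 = +1.

+1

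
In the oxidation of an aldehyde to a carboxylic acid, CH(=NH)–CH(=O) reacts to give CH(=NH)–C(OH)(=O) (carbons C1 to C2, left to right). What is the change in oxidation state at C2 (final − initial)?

Before: C2 has 1 bond to C, 1 bond to H, 2 bonds to O → oxidation state +1.
After: C2 has 1 bond to C, 3 bonds to O → oxidation state +3.
Δ = +3 − (+1) = +2, so this is an oxidation at C2.

+2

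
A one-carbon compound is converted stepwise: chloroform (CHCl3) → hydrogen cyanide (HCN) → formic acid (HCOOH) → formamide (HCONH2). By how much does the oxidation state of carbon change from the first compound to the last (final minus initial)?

0

Carbon oxidation states along the series — chloroform: +2, hydrogen cyanide: +2, formic acid: +2, formamide: +2.
Net change = +2 − (+2) = 0.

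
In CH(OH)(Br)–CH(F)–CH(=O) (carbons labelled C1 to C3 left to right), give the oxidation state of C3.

Each bond to a more electronegative atom (O, N, halogen) counts +1, each bond to a less electronegative atom (H, metal, B, Si) counts −1, and each C–C bond counts 0.
C3 has one bond to C (0), one bond to H (-1), a double bond to O (2×+1 = +2).
Oxidation state = 0 − 1 + 2 = +1.

+1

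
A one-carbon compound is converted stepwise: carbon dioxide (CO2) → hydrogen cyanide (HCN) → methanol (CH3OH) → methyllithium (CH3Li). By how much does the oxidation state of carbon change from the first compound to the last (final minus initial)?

Carbon oxidation states along the series — carbon dioxide: +4, hydrogen cyanide: +2, methanol: -2, methyllithium: -4.
Net change = -4 − (+4) = -8.

-8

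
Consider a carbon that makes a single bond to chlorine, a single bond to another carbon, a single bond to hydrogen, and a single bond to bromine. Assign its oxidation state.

+1

Bonds to more-electronegative neighbours contribute +1 each, bonds to H or metals contribute −1 each, and C–C bonds contribute 0.
The carbon has one bond to C (0), one bond to Cl (+1), one bond to H (-1), one bond to Br (+1).
Oxidation state = 0 + 1 − 1 + 1 = +1.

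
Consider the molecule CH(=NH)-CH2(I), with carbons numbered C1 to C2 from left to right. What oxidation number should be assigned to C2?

Count +1 for every bond to an atom more electronegative than carbon and −1 for every bond to one less electronegative; C–C bonds are 0.
C2 has one bond to C (0), one bond to H (-1), one bond to H (-1), one bond to I (+1).
Oxidation state = 0 − 1 − 1 + 1 = -1.

-1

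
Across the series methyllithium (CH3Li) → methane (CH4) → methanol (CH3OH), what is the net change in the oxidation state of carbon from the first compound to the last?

+2

Carbon oxidation states along the series — methyllithium: -4, methane: -4, methanol: -2.
Net change = -2 − (-4) = +2.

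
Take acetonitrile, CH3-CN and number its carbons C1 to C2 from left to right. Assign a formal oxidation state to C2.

C2 has a triple bond to N (3×+1 = +3), one bond to C (0).
Oxidation state = +3 + 0 = +3.

+3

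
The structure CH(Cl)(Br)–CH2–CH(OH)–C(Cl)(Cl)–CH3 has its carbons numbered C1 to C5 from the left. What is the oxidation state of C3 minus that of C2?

C3: 2C, 1H, 1O → 0 − 1 + 1 = 0
C2: 2C, 2H → 0 − 2 = -2
Difference: 0 − (-2) = +2.

+2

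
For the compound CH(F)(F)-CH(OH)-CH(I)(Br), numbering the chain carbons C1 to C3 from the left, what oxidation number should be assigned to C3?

+1

Bonds to more-electronegative neighbours contribute +1 each, bonds to H or metals contribute −1 each, and C–C bonds contribute 0.
C3 has one bond to C (0), one bond to I (+1), one bond to Br (+1), one bond to H (-1).
Oxidation state = 0 + 1 + 1 − 1 = +1.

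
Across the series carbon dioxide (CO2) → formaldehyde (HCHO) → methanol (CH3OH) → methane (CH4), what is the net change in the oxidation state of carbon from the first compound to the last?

Carbon oxidation states along the series — carbon dioxide: +4, formaldehyde: 0, methanol: -2, methane: -4.
Net change = -4 − (+4) = -8.

-8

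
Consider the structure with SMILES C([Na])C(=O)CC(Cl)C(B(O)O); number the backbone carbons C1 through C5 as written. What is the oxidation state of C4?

0

Bonds to more-electronegative neighbours contribute +1 each, bonds to H or metals contribute −1 each, and C–C bonds contribute 0.
C4 has one bond to C (0), one bond to C (0), one bond to H (-1), one bond to Cl (+1).
Oxidation state = 0 + 0 − 1 + 1 = 0.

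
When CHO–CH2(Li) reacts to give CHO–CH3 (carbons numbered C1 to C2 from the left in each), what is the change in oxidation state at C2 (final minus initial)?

Before: C2 has 1 bond to C, 2 bonds to H, 1 bond to Li → oxidation state -3.
After: C2 has 1 bond to C, 3 bonds to H → oxidation state -3.
Δ = -3 − (-3) = 0, so no net redox change at C2.

0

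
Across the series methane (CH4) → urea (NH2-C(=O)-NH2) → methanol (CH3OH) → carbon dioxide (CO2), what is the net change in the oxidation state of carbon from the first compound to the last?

Carbon oxidation states along the series — methane: -4, urea: +4, methanol: -2, carbon dioxide: +4.
Net change = +4 − (-4) = +8.

+8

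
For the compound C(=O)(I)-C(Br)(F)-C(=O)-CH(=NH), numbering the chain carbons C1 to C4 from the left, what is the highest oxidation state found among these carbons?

Bonds to more-electronegative neighbours contribute +1 each, bonds to H or metals contribute −1 each, and C–C bonds contribute 0. Tallying each carbon:
C1: 1C, 2O, 1I → 0 + 2 + 1 = +3
C2: 2C, 1F, 1Br → 0 + 1 + 1 = +2
C3: 2C, 2O → 0 + 2 = +2
C4: 1C, 1H, 2N → 0 − 1 + 2 = +1
The highest value is +3.

+3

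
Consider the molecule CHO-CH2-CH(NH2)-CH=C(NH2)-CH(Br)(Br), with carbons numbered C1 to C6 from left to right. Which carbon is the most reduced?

C2

Tallying each carbon's bonds:
C1: 1C, 1H, 2O → 0 − 1 + 2 = +1
C2: 2C, 2H → 0 − 2 = -2
C3: 2C, 1H, 1N → 0 − 1 + 1 = 0
C4: 3C, 1H → 0 − 1 = -1
C5: 3C, 1N → 0 + 1 = +1
C6: 1C, 1H, 2Br → 0 − 1 + 2 = +1
The most reduced carbon is C2 at -2.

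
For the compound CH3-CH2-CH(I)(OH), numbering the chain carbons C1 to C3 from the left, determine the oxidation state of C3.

+1

Bonds to more-electronegative neighbours contribute +1 each, bonds to H or metals contribute −1 each, and C–C bonds contribute 0.
C3 has one bond to C (0), one bond to H (-1), one bond to I (+1), one bond to O (+1).
Oxidation state = 0 − 1 + 1 + 1 = +1.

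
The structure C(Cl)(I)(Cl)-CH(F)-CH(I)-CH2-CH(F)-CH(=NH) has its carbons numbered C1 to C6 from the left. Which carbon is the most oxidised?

Bonds to more-electronegative neighbours contribute +1 each, bonds to H or metals contribute −1 each, and C–C bonds contribute 0. Tallying each carbon:
C1: 1C, 2Cl, 1I → 0 + 2 + 1 = +3
C2: 2C, 1H, 1F → 0 − 1 + 1 = 0
C3: 2C, 1H, 1I → 0 − 1 + 1 = 0
C4: 2C, 2H → 0 − 2 = -2
C5: 2C, 1H, 1F → 0 − 1 + 1 = 0
C6: 1C, 1H, 2N → 0 − 1 + 2 = +1
The most oxidised carbon is C1 at +3.

C1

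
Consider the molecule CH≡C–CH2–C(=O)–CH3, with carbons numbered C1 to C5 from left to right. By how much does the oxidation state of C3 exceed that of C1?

C3: 2C, 2H → 0 − 2 = -2
C1: 3C, 1H → 0 − 1 = -1
Difference: -2 − (-1) = -1.

-1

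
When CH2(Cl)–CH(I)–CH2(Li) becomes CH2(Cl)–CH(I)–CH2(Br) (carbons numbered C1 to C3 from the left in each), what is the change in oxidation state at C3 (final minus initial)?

Before: C3 has 1 bond to C, 2 bonds to H, 1 bond to Li → oxidation state -3.
After: C3 has 1 bond to C, 2 bonds to H, 1 bond to Br → oxidation state -1.
Δ = -1 − (-3) = +2, so this is an oxidation at C3.

+2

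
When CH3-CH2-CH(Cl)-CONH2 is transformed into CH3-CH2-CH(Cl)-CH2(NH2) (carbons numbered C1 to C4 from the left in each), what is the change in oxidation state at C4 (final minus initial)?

Before: C4 has 1 bond to C, 2 bonds to O, 1 bond to N → oxidation state +3.
After: C4 has 1 bond to C, 2 bonds to H, 1 bond to N → oxidation state -1.
Δ = -1 − (+3) = -4, so this is a reduction at C4.

-4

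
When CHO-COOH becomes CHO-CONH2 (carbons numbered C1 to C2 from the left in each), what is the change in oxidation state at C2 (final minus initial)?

0

Before: C2 has 1 bond to C, 3 bonds to O → oxidation state +3.
After: C2 has 1 bond to C, 2 bonds to O, 1 bond to N → oxidation state +3.
Δ = +3 − (+3) = 0, so no net redox change at C2.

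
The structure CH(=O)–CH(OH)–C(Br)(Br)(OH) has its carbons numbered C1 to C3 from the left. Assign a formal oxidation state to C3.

+3

Count +1 for every bond to an atom more electronegative than carbon and −1 for every bond to one less electronegative; C–C bonds are 0.
C3 has one bond to C (0), one bond to Br (+1), one bond to Br (+1), one bond to O (+1).
Oxidation state = 0 + 1 + 1 + 1 = +3.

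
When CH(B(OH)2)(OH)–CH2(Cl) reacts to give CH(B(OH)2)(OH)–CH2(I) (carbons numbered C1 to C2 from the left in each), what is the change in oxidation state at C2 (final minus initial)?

Before: C2 has 1 bond to C, 2 bonds to H, 1 bond to Cl → oxidation state -1.
After: C2 has 1 bond to C, 2 bonds to H, 1 bond to I → oxidation state -1.
Δ = -1 − (-1) = 0, so no net redox change at C2.

0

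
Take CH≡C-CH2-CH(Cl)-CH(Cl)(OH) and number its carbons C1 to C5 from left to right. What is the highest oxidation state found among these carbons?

+1

Tallying each carbon's bonds:
C1: 3C, 1H → 0 − 1 = -1
C2: 4C → 0 = 0
C3: 2C, 2H → 0 − 2 = -2
C4: 2C, 1H, 1Cl → 0 − 1 + 1 = 0
C5: 1C, 1H, 1O, 1Cl → 0 − 1 + 1 + 1 = +1
The highest value is +1.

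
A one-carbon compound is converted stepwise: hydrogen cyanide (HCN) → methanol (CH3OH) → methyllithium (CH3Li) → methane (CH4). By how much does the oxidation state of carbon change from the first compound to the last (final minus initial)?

Carbon oxidation states along the series — hydrogen cyanide: +2, methanol: -2, methyllithium: -4, methane: -4.
Net change = -4 − (+2) = -6.

-6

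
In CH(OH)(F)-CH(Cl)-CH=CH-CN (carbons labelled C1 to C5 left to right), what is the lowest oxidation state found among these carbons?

Bonds to more-electronegative neighbours contribute +1 each, bonds to H or metals contribute −1 each, and C–C bonds contribute 0. Tallying each carbon:
C1: 1C, 1H, 1O, 1F → 0 − 1 + 1 + 1 = +1
C2: 2C, 1H, 1Cl → 0 − 1 + 1 = 0
C3: 3C, 1H → 0 − 1 = -1
C4: 3C, 1H → 0 − 1 = -1
C5: 1C, 3N → 0 + 3 = +3
The lowest value is -1.

-1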